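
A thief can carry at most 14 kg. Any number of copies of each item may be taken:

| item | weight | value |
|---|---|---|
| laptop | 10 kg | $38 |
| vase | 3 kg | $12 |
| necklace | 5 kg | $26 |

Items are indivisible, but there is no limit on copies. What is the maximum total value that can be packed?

$64

Best value-per-unit is necklace at 26/5; filling with it alone gives 2×26 = 52.
Optimal mix: 1×vase + 2×necklace → weight 13, value 64.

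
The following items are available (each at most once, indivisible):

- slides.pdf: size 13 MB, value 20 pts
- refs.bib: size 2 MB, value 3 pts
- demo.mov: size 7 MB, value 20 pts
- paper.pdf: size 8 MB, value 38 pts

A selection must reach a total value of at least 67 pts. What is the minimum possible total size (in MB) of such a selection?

Subsets with value ≥ 67, sorted by total size:
- slides.pdf+demo.mov+paper.pdf: size 28, value 78
- slides.pdf+refs.bib+demo.mov+paper.pdf: size 30, value 81
Minimum size: 28 MB.

28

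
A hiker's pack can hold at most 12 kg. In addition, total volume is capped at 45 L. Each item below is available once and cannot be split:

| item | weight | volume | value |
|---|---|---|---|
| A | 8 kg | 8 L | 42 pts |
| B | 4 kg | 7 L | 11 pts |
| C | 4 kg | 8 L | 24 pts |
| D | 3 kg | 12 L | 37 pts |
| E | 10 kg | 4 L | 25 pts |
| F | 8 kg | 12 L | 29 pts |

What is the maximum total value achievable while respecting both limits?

79 pts

Feasible sets respecting both limits:
- A+D: weight 11, volume 20, value 79
- B+C+D: weight 11, volume 27, value 72
- A+C: weight 12, volume 16, value 66
- D+F: weight 11, volume 24, value 66
Best: 79 pts.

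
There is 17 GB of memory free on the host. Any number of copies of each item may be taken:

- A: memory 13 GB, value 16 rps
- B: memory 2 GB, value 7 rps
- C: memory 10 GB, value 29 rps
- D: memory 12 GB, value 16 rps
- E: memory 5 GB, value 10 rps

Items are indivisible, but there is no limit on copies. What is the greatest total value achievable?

56 rps

Best value-per-unit is B at 7/2, and filling with it alone uses memory 8×2=16. No mix of the others beats 8×7 = 56.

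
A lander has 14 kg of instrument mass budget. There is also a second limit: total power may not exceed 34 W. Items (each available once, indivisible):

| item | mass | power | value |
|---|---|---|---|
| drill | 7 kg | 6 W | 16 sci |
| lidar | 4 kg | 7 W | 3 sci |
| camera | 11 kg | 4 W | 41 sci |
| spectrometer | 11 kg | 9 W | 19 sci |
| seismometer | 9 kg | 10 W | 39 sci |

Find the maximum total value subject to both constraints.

Feasible sets respecting both limits:
- lidar+seismometer: mass 13, power 17, value 42
- camera: mass 11, power 4, value 41
- seismometer: mass 9, power 10, value 39
- drill+lidar: mass 11, power 13, value 19
Best: 42 sci.

42 sci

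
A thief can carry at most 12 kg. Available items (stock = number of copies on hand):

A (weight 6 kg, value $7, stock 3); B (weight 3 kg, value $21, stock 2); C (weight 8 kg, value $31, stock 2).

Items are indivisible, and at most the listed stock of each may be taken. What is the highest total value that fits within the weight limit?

Best selections within weight 12 and stock limits:
- 1×B + 1×C: weight 11, value 52
- 1×A + 2×B: weight 12, value 49
Best: $52.

$52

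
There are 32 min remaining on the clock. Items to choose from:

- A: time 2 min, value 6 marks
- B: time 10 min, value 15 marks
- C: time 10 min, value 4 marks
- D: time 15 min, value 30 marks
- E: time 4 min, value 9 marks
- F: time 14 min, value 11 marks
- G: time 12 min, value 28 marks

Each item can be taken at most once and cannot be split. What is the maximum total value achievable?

67 marks

Check high-value combinations within 32 min:
- D+E+G: time 15+4+12=31, value 30+9+28=67
- A+D+G: time 2+15+12=29, value 6+30+28=64
- A+B+D+E: time 2+10+15+4=31, value 6+15+30+9=60
- D+G: time 15+12=27, value 30+28=58
- A+B+E+G: time 2+10+4+12=28, value 6+15+9+28=58
Best: 67 marks.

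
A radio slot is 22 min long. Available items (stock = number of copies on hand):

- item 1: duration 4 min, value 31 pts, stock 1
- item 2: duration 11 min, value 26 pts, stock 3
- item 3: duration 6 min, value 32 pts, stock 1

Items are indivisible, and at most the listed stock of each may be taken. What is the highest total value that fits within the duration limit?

Best selections within duration 22 and stock limits:
- 1×item 1 + 1×item 2 + 1×item 3: duration 21, value 89
- 1×item 1 + 1×item 3: duration 10, value 63
- 1×item 2 + 1×item 3: duration 17, value 58
- 1×item 1 + 1×item 2: duration 15, value 57
Best: 89 pts.

89 pts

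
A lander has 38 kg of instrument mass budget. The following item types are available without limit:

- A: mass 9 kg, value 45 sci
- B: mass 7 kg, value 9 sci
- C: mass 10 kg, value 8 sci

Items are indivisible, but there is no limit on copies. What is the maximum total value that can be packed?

Best value-per-unit is A at 45/9, and filling with it alone uses mass 4×9=36. No mix of the others beats 4×45 = 180.

180 sci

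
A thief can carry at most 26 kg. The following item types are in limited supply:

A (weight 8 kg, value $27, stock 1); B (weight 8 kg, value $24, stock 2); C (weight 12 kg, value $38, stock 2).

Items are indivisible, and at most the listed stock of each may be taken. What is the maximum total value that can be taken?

Best selections within weight 26 and stock limits:
- 2×C: weight 24, value 76
- 1×A + 2×B: weight 24, value 75
Best: $76.

$76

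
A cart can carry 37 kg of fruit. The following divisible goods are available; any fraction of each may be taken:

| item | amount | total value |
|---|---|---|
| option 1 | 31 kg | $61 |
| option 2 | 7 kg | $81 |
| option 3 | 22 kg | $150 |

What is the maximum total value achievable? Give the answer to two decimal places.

246.74

Take in order of value per unit:
- option 2 (81/7 per unit): all 7 → value 81, running total 81.00
- option 3 (150/22 per unit): all 22 → value 150, running total 231.00
- option 1 (61/31 per unit): 8 of 31 → value 8×61/31 = 15.7419, running total 246.74
Total 246.74.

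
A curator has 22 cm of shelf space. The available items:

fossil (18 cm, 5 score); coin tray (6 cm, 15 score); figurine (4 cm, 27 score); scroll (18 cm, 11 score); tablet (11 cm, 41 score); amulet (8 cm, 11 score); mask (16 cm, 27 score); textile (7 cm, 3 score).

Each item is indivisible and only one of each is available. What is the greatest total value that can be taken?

This is a 0/1 knapsack; check combinations near the capacity.
- coin tray+figurine+tablet: length 6+4+11=21, value 15+27+41=83
- figurine+tablet+textile: length 4+11+7=22, value 27+41+3=71
- figurine+tablet: length 4+11=15, value 27+41=68
Best: 83 score.

83 score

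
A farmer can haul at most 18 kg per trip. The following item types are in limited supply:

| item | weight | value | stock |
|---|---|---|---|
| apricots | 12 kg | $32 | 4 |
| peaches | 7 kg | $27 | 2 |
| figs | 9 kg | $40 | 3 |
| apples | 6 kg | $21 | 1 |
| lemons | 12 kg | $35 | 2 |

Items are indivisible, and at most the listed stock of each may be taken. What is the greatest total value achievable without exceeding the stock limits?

Best selections within weight 18 and stock limits:
- 2×figs: weight 18, value 80
- 1×peaches + 1×figs: weight 16, value 67
- 1×figs + 1×apples: weight 15, value 61
Best: $80.

$80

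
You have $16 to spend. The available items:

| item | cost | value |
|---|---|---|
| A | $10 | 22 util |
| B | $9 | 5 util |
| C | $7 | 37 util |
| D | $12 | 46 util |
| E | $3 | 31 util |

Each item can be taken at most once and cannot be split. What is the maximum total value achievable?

Check high-value combinations within $16:
- D+E: cost 12+3=15, value 46+31=77
- C+E: cost 7+3=10, value 37+31=68
- A+E: cost 10+3=13, value 22+31=53
- D: cost 12, value 46
- B+C: cost 9+7=16, value 5+37=42
Best: 77 util.

77 util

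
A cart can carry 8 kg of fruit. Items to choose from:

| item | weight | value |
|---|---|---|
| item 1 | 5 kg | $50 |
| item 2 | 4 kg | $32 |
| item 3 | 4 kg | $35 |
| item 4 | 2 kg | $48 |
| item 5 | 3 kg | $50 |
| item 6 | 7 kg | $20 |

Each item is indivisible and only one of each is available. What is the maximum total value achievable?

$100

Check high-value combinations within 8 kg:
- item 1+item 5: weight 5+3=8, value 50+50=100
- item 4+item 5: weight 2+3=5, value 48+50=98
- item 1+item 4: weight 5+2=7, value 50+48=98
- item 3+item 5: weight 4+3=7, value 35+50=85
Best: $100.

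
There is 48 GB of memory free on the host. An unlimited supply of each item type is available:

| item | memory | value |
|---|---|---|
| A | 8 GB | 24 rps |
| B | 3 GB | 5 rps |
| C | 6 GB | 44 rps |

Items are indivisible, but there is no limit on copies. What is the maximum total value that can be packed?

Best value-per-unit is C at 44/6, and filling with it alone uses memory 8×6=48. No mix of the others beats 8×44 = 352.

352 rps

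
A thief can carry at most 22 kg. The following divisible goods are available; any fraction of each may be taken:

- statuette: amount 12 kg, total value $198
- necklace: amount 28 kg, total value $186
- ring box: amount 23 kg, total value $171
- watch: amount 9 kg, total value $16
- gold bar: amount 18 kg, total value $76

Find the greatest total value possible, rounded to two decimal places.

Take in order of value per unit:
- statuette (198/12 per unit): all 12 → value 198, running total 198.00
- ring box (171/23 per unit): 10 of 23 → value 10×171/23 = 74.3478, running total 272.35
Total 272.35.

272.35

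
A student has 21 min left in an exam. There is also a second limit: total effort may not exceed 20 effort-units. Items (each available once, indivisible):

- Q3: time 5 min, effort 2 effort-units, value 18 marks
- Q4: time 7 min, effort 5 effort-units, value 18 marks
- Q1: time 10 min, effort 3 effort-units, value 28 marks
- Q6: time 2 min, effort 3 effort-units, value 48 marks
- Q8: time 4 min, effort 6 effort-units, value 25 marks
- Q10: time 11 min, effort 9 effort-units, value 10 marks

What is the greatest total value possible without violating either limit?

Feasible sets respecting both limits:
- Q3+Q1+Q6+Q8: time 21, effort 14, value 119
- Q3+Q4+Q6+Q8: time 18, effort 16, value 109
- Q1+Q6+Q8: time 16, effort 12, value 101
- Q3+Q1+Q6: time 17, effort 8, value 94
Best: 119 marks.

119 marks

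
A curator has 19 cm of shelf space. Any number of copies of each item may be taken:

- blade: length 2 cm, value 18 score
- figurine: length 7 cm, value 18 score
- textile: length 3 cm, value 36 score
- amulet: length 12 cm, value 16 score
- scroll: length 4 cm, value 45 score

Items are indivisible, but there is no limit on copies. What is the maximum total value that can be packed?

Best value-per-unit is textile at 36/3; filling with it alone gives 6×36 = 216.
Optimal mix: 5×textile + 1×scroll → length 19, value 225.

225 score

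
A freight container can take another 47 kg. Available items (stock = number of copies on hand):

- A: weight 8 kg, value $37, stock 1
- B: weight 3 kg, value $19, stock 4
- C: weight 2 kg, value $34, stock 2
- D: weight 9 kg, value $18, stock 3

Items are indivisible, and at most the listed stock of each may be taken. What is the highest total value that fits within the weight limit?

$217

Best selections within weight 47 and stock limits:
- 1×A + 4×B + 2×C + 2×D: weight 42, value 217
- 1×A + 4×B + 2×C + 1×D: weight 33, value 199
Best: $217.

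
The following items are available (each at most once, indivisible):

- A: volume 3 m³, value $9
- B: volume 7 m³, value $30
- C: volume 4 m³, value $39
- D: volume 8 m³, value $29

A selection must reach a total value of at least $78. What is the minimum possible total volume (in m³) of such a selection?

Subsets with value ≥ 78, sorted by total volume:
- A+B+C: volume 14, value 78
- B+C+D: volume 19, value 98
- A+B+C+D: volume 22, value 107
Minimum volume: 14 m³.

14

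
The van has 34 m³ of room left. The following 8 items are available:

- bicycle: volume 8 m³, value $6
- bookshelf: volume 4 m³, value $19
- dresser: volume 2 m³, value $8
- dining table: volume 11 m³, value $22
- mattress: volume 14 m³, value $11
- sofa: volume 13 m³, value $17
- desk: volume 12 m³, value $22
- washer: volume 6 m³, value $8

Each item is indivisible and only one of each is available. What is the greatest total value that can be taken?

Check high-value combinations within 34 m³:
- bookshelf+dresser+dining table+desk: volume 4+2+11+12=29, value 19+8+22+22=71
- bookshelf+dining table+desk+washer: volume 4+11+12+6=33, value 19+22+22+8=71
- bookshelf+dresser+dining table+sofa: volume 4+2+11+13=30, value 19+8+22+17=66
- bookshelf+dresser+sofa+desk: volume 4+2+13+12=31, value 19+8+17+22=66
Best: $71.

$71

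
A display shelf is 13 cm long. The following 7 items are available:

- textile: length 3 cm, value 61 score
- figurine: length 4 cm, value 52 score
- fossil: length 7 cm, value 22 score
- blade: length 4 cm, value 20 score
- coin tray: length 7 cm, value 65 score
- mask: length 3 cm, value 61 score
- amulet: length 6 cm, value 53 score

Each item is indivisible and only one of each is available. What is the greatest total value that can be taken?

187 score

Check high-value combinations within 13 cm:
- textile+coin tray+mask: length 3+7+3=13, value 61+65+61=187
- textile+mask+amulet: length 3+3+6=12, value 61+61+53=175
- textile+figurine+mask: length 3+4+3=10, value 61+52+61=174
Best: 187 score.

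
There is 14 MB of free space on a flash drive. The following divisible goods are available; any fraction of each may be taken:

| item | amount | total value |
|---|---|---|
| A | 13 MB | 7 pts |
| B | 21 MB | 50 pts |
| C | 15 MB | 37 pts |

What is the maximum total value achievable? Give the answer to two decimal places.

Take in order of value per unit:
- C (37/15 per unit): 14 of 15 → value 14×37/15 = 34.5333, running total 34.53
Total 34.53.

34.53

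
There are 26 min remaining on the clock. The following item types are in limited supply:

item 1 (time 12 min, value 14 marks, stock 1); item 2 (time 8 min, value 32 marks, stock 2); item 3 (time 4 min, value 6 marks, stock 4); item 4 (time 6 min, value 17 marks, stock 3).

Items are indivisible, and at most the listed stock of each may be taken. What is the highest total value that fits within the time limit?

Top feasible selections:
- 2×item 2 + 1×item 3 + 1×item 4: time 26, value 87
- 1×item 2 + 3×item 4: time 26, value 83
Best: 87 marks.

87 marks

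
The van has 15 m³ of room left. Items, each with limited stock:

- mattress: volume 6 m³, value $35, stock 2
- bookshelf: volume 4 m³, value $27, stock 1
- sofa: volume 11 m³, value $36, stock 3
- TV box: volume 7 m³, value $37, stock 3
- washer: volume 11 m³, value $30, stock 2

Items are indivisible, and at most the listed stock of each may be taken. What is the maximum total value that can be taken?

Best selections within volume 15 and stock limits:
- 2×TV box: volume 14, value 74
- 1×mattress + 1×TV box: volume 13, value 72
- 2×mattress: volume 12, value 70
- 1×bookshelf + 1×TV box: volume 11, value 64
Best: $74.

$74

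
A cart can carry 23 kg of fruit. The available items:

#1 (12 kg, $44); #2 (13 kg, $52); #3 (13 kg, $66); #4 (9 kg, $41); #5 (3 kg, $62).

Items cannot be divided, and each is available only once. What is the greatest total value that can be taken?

Check high-value combinations within 23 kg:
- #3+#5: weight 13+3=16, value 66+62=128
- #2+#5: weight 13+3=16, value 52+62=114
- #3+#4: weight 13+9=22, value 66+41=107
- #1+#5: weight 12+3=15, value 44+62=106
- #4+#5: weight 9+3=12, value 41+62=103
Best: $128.

$128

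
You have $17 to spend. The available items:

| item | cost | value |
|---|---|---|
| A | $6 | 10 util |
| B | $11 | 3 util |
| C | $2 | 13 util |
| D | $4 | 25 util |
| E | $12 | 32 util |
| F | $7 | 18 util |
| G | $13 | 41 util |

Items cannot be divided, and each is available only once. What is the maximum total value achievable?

66 util

This is a 0/1 knapsack; check combinations near the capacity.
- D+G: cost 4+13=17, value 25+41=66
- D+E: cost 4+12=16, value 25+32=57
- C+D+F: cost 2+4+7=13, value 13+25+18=56
Best: 66 util.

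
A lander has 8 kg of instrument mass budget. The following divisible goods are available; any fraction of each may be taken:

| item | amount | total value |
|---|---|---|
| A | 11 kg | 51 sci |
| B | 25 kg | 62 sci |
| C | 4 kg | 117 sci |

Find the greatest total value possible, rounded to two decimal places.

135.55

Take in order of value per unit:
- C (117/4 per unit): all 4 → value 117, running total 117.00
- A (51/11 per unit): 4 of 11 → value 4×51/11 = 18.5455, running total 135.55
Total 135.55.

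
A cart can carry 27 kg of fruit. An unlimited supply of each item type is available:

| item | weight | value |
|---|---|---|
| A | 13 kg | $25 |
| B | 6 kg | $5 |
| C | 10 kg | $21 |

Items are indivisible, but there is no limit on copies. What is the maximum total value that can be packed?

$50

Best value-per-unit is C at 21/10; filling with it alone gives 2×21 = 42.
Optimal mix: 2×A → weight 26, value 50.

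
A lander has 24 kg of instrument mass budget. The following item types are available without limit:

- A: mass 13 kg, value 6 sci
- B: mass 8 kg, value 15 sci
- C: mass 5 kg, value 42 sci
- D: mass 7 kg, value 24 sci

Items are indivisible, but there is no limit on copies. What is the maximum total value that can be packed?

Best value-per-unit is C at 42/5, and filling with it alone uses mass 4×5=20. No mix of the others beats 4×42 = 168.

168 sci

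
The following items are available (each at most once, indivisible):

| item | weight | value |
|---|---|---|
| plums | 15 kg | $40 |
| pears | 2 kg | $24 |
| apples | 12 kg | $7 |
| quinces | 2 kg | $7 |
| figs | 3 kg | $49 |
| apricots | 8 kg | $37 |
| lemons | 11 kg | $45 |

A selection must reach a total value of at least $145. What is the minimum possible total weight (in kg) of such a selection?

24

Subsets with value ≥ 145, sorted by total weight:
- pears+figs+apricots+lemons: weight 24, value 155
- pears+quinces+figs+apricots+lemons: weight 26, value 162
- plums+pears+figs+apricots: weight 28, value 150
- plums+pears+quinces+figs+apricots: weight 30, value 157
Minimum weight: 24 kg.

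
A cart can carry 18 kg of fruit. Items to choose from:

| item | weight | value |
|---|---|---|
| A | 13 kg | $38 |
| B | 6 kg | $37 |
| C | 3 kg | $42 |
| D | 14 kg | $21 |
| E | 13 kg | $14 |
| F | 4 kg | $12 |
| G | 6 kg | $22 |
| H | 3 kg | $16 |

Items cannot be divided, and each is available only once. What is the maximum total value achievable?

Check high-value combinations within 18 kg:
- B+C+G+H: weight 6+3+6+3=18, value 37+42+22+16=117
- B+C+F+H: weight 6+3+4+3=16, value 37+42+12+16=107
- B+C+G: weight 6+3+6=15, value 37+42+22=101
- B+C+H: weight 6+3+3=12, value 37+42+16=95
Best: $117.

$117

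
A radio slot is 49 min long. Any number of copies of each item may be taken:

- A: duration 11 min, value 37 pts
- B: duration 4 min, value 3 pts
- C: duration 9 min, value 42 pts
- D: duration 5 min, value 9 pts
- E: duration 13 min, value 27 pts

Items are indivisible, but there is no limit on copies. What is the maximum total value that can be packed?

213 pts

Best value-per-unit is C at 42/9; filling with it alone gives 5×42 = 210.
Optimal mix: 1×B + 5×C → duration 49, value 213.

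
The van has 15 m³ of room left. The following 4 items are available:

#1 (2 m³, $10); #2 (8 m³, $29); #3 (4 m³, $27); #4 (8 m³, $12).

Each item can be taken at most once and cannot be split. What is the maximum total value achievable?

$66

This is a 0/1 knapsack; check combinations near the capacity.
- #1+#2+#3: volume 2+8+4=14, value 10+29+27=66
- #2+#3: volume 8+4=12, value 29+27=56
- #1+#3+#4: volume 2+4+8=14, value 10+27+12=49
- #1+#2: volume 2+8=10, value 10+29=39
- #3+#4: volume 4+8=12, value 27+12=39
Best: $66.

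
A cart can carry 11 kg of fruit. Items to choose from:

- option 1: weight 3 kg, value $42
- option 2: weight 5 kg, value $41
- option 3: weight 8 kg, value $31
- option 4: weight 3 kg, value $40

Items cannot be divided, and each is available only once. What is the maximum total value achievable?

This is a 0/1 knapsack; check combinations near the capacity.
- option 1+option 2+option 4: weight 3+5+3=11, value 42+41+40=123
- option 1+option 2: weight 3+5=8, value 42+41=83
- option 1+option 4: weight 3+3=6, value 42+40=82
- option 2+option 4: weight 5+3=8, value 41+40=81
Best: $123.

$123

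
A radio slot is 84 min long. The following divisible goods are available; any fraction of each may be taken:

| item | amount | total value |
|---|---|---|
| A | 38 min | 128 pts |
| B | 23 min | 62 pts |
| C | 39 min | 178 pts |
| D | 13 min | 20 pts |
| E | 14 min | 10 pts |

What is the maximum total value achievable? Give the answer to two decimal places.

324.87

Take in order of value per unit:
- C (178/39 per unit): all 39 → value 178, running total 178.00
- A (128/38 per unit): all 38 → value 128, running total 306.00
- B (62/23 per unit): 7 of 23 → value 7×62/23 = 18.8696, running total 324.87
Total 324.87.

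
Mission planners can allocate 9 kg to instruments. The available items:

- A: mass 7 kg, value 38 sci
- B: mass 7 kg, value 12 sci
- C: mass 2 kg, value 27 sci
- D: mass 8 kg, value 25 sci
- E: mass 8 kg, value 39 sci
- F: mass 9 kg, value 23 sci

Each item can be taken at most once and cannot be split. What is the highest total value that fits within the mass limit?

65 sci

This is a 0/1 knapsack; check combinations near the capacity.
- A+C: mass 7+2=9, value 38+27=65
- E: mass 8, value 39
- B+C: mass 7+2=9, value 12+27=39
Best: 65 sci.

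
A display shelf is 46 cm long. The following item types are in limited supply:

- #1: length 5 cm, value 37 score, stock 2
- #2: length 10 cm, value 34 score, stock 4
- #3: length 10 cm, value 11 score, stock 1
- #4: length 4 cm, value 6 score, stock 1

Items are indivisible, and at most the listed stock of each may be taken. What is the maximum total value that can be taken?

Top feasible selections:
- 2×#1 + 3×#2 + 1×#4: length 44, value 182
- 2×#1 + 3×#2: length 40, value 176
Best: 182 score.

182 score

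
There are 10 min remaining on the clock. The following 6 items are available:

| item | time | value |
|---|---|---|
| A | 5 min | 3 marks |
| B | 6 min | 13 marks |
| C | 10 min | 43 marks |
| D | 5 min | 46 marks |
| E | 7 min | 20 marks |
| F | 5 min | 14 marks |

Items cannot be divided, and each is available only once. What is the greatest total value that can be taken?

60 marks

Check high-value combinations within 10 min:
- D+F: time 5+5=10, value 46+14=60
- A+D: time 5+5=10, value 3+46=49
- D: time 5, value 46
Best: 60 marks.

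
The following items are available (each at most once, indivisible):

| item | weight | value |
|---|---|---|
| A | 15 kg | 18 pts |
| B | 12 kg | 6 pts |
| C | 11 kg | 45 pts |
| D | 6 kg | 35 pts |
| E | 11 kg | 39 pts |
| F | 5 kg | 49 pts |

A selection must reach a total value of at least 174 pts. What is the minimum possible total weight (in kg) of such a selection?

Subsets with value ≥ 174, sorted by total weight:
- B+C+D+E+F: weight 45, value 174
- A+C+D+E+F: weight 48, value 186
- A+B+C+D+E+F: weight 60, value 192
Minimum weight: 45 kg.

45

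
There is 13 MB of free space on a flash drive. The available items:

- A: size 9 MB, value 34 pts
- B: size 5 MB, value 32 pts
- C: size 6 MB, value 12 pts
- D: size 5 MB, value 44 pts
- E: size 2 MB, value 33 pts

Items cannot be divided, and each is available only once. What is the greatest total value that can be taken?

109 pts

Check high-value combinations within 13 MB:
- B+D+E: size 5+5+2=12, value 32+44+33=109
- C+D+E: size 6+5+2=13, value 12+44+33=89
- D+E: size 5+2=7, value 44+33=77
- B+C+E: size 5+6+2=13, value 32+12+33=77
Best: 109 pts.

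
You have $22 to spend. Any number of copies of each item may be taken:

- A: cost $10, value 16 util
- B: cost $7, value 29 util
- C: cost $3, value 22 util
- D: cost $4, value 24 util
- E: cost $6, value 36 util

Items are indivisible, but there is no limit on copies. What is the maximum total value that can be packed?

156 util

Best value-per-unit is C at 22/3; filling with it alone gives 7×22 = 154.
Optimal mix: 6×C + 1×D → cost 22, value 156.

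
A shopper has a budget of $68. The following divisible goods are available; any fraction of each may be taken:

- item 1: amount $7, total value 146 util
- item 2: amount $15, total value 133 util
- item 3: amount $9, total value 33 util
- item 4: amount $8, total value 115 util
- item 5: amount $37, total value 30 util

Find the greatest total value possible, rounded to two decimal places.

Take in order of value per unit:
- item 1 (146/7 per unit): all 7 → value 146, running total 146.00
- item 4 (115/8 per unit): all 8 → value 115, running total 261.00
- item 2 (133/15 per unit): all 15 → value 133, running total 394.00
- item 3 (33/9 per unit): all 9 → value 33, running total 427.00
- item 5 (30/37 per unit): 29 of 37 → value 29×30/37 = 23.5135, running total 450.51
Total 450.51.

450.51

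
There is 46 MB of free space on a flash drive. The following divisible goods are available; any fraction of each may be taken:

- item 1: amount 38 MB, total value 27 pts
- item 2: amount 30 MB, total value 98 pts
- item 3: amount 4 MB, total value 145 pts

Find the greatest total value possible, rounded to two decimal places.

251.53

Take in order of value per unit:
- item 3 (145/4 per unit): all 4 → value 145, running total 145.00
- item 2 (98/30 per unit): all 30 → value 98, running total 243.00
- item 1 (27/38 per unit): 12 of 38 → value 12×27/38 = 8.5263, running total 251.53
Total 251.53.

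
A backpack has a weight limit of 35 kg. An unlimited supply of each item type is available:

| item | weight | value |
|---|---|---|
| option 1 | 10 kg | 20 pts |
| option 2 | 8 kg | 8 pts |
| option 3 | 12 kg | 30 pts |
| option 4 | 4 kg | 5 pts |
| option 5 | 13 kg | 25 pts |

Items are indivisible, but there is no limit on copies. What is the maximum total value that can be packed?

80 pts

Best value-per-unit is option 3 at 30/12; filling with it alone gives 2×30 = 60.
Optimal mix: 1×option 1 + 2×option 3 → weight 34, value 80.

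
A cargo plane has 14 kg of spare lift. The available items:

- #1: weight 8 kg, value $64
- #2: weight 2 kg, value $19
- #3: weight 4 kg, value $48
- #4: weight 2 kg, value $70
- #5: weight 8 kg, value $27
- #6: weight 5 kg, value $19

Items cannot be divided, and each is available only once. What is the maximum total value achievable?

Check high-value combinations within 14 kg:
- #1+#3+#4: weight 8+4+2=14, value 64+48+70=182
- #2+#3+#4+#6: weight 2+4+2+5=13, value 19+48+70+19=156
- #1+#2+#4: weight 8+2+2=12, value 64+19+70=153
- #3+#4+#5: weight 4+2+8=14, value 48+70+27=145
Best: $182.

$182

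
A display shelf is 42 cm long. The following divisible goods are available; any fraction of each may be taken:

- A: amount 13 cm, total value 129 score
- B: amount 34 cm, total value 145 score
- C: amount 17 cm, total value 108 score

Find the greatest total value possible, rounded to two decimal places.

288.18

Take in order of value per unit:
- A (129/13 per unit): all 13 → value 129, running total 129.00
- C (108/17 per unit): all 17 → value 108, running total 237.00
- B (145/34 per unit): 12 of 34 → value 12×145/34 = 51.1765, running total 288.18
Total 288.18.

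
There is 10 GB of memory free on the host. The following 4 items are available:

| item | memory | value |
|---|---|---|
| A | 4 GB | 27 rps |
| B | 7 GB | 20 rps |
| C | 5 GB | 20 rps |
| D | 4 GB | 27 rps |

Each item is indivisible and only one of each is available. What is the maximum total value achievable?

54 rps

Check high-value combinations within 10 GB:
- A+D: memory 4+4=8, value 27+27=54
- A+C: memory 4+5=9, value 27+20=47
- C+D: memory 5+4=9, value 20+27=47
- A: memory 4, value 27
- D: memory 4, value 27
Best: 54 rps.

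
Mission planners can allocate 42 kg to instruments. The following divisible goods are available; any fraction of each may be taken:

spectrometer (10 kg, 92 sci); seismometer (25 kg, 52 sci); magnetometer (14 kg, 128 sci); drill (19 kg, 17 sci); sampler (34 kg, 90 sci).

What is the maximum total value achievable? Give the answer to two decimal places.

267.65

Take in order of value per unit:
- spectrometer (92/10 per unit): all 10 → value 92, running total 92.00
- magnetometer (128/14 per unit): all 14 → value 128, running total 220.00
- sampler (90/34 per unit): 18 of 34 → value 18×90/34 = 47.6471, running total 267.65
Total 267.65.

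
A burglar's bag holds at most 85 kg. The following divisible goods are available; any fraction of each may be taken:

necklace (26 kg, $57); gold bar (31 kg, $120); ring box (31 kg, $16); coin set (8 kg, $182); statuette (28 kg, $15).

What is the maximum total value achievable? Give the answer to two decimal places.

Take in order of value per unit:
- coin set (182/8 per unit): all 8 → value 182, running total 182.00
- gold bar (120/31 per unit): all 31 → value 120, running total 302.00
- necklace (57/26 per unit): all 26 → value 57, running total 359.00
- statuette (15/28 per unit): 20 of 28 → value 20×15/28 = 10.7143, running total 369.71
Total 369.71.

369.71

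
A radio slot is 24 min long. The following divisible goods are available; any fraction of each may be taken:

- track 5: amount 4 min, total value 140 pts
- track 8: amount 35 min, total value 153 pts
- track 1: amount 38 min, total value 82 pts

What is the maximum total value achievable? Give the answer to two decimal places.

227.43

Take in order of value per unit:
- track 5 (140/4 per unit): all 4 → value 140, running total 140.00
- track 8 (153/35 per unit): 20 of 35 → value 20×153/35 = 87.4286, running total 227.43
Total 227.43.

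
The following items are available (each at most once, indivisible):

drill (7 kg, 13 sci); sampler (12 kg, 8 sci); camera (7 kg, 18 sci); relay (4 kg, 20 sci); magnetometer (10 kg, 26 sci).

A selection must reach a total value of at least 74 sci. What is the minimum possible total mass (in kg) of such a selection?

28

Subsets with value ≥ 74, sorted by total mass:
- drill+camera+relay+magnetometer: mass 28, value 77
- drill+sampler+camera+relay+magnetometer: mass 40, value 85
Minimum mass: 28 kg.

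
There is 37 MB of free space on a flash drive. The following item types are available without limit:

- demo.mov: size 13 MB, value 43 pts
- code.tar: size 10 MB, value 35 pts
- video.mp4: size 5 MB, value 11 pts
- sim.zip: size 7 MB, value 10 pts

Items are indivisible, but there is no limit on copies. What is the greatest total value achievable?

121 pts

Best value-per-unit is code.tar at 35/10; filling with it alone gives 3×35 = 105.
Optimal mix: 2×demo.mov + 1×code.tar → size 36, value 121.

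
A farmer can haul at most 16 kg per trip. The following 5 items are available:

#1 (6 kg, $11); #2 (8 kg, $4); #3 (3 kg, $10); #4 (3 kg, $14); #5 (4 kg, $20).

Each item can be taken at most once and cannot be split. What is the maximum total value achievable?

$55

Check high-value combinations within 16 kg:
- #1+#3+#4+#5: weight 6+3+3+4=16, value 11+10+14+20=55
- #1+#4+#5: weight 6+3+4=13, value 11+14+20=45
- #3+#4+#5: weight 3+3+4=10, value 10+14+20=44
Best: $55.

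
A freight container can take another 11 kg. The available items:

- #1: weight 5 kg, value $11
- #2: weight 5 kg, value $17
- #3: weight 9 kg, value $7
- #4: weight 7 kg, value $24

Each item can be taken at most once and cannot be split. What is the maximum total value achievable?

$28

This is a 0/1 knapsack; check combinations near the capacity.
- #1+#2: weight 5+5=10, value 11+17=28
- #4: weight 7, value 24
- #2: weight 5, value 17
Best: $28.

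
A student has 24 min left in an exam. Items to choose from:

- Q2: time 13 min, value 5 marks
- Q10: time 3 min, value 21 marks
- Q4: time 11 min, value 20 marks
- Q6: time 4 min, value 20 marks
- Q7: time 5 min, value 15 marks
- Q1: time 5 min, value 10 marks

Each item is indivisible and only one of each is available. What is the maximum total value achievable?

76 marks

Check high-value combinations within 24 min:
- Q10+Q4+Q6+Q7: time 3+11+4+5=23, value 21+20+20+15=76
- Q10+Q4+Q6+Q1: time 3+11+4+5=23, value 21+20+20+10=71
- Q10+Q6+Q7+Q1: time 3+4+5+5=17, value 21+20+15+10=66
Best: 76 marks.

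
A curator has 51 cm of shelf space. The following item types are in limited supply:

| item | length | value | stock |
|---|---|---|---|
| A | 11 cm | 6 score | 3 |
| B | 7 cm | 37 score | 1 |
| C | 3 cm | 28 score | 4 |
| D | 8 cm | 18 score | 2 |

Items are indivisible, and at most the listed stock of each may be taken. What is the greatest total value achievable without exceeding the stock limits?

191 score

Top feasible selections:
- 1×A + 1×B + 4×C + 2×D: length 46, value 191
- 1×B + 4×C + 2×D: length 35, value 185
Best: 191 score.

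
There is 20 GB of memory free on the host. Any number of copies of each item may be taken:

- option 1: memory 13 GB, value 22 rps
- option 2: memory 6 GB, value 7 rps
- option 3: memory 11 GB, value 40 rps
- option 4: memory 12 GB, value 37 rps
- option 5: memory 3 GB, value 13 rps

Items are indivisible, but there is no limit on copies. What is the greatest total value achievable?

Best value-per-unit is option 5 at 13/3; filling with it alone gives 6×13 = 78.
Optimal mix: 1×option 3 + 3×option 5 → memory 20, value 79.

79 rps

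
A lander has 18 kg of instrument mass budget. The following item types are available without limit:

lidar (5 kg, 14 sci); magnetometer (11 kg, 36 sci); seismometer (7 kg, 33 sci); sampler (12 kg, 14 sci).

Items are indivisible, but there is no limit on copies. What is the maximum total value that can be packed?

69 sci

Best value-per-unit is seismometer at 33/7; filling with it alone gives 2×33 = 66.
Optimal mix: 1×magnetometer + 1×seismometer → mass 18, value 69.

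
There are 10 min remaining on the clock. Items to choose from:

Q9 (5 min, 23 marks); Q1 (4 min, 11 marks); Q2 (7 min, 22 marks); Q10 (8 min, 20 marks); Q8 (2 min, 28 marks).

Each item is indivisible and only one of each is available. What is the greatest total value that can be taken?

51 marks

Check high-value combinations within 10 min:
- Q9+Q8: time 5+2=7, value 23+28=51
- Q2+Q8: time 7+2=9, value 22+28=50
- Q10+Q8: time 8+2=10, value 20+28=48
Best: 51 marks.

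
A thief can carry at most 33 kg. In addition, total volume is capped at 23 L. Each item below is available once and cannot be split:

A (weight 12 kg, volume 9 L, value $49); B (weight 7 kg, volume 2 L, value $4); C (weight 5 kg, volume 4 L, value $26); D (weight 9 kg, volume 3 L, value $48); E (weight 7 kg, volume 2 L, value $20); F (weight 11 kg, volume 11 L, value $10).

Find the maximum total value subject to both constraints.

$143

Feasible sets respecting both limits:
- A+C+D+E: weight 33, volume 18, value 143
- A+B+C+D: weight 33, volume 18, value 127
- A+C+D: weight 26, volume 16, value 123
Best: $143.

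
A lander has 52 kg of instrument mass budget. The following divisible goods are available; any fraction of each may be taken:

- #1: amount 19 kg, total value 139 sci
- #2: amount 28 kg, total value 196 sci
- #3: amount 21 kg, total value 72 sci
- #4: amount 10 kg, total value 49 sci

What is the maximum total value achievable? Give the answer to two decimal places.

Take in order of value per unit:
- #1 (139/19 per unit): all 19 → value 139, running total 139.00
- #2 (196/28 per unit): all 28 → value 196, running total 335.00
- #4 (49/10 per unit): 5 of 10 → value 5×49/10 = 24.5000, running total 359.50
Total 359.50.

359.50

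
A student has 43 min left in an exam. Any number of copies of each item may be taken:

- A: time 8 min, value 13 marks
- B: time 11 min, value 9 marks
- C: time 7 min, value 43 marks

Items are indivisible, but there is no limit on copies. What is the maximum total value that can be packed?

258 marks

Best value-per-unit is C at 43/7, and filling with it alone uses time 6×7=42. No mix of the others beats 6×43 = 258.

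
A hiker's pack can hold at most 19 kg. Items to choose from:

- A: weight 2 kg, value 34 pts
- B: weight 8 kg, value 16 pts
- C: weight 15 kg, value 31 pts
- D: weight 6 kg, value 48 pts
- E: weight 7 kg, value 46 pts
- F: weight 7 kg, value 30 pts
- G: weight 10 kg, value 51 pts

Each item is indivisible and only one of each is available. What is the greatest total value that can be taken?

133 pts

This is a 0/1 knapsack; check combinations near the capacity.
- A+D+G: weight 2+6+10=18, value 34+48+51=133
- A+E+G: weight 2+7+10=19, value 34+46+51=131
- A+D+E: weight 2+6+7=15, value 34+48+46=128
Best: 133 pts.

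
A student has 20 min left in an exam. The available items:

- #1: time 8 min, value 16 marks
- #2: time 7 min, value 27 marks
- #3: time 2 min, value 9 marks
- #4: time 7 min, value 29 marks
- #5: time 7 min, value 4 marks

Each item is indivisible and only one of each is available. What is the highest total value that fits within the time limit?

65 marks

Check high-value combinations within 20 min:
- #2+#3+#4: time 7+2+7=16, value 27+9+29=65
- #2+#4: time 7+7=14, value 27+29=56
- #1+#3+#4: time 8+2+7=17, value 16+9+29=54
Best: 65 marks.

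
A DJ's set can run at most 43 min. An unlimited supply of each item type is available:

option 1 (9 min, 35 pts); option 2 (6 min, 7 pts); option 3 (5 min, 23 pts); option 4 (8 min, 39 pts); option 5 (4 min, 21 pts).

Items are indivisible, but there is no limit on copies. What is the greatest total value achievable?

Best value-per-unit is option 5 at 21/4; filling with it alone gives 10×21 = 210.
Optimal mix: 3×option 3 + 7×option 5 → duration 43, value 216.

216 pts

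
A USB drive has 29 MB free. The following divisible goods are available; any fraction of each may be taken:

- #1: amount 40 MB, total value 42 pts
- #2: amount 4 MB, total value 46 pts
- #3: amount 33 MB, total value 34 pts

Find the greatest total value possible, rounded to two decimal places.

72.25

Take in order of value per unit:
- #2 (46/4 per unit): all 4 → value 46, running total 46.00
- #1 (42/40 per unit): 25 of 40 → value 25×42/40 = 26.2500, running total 72.25
Total 72.25.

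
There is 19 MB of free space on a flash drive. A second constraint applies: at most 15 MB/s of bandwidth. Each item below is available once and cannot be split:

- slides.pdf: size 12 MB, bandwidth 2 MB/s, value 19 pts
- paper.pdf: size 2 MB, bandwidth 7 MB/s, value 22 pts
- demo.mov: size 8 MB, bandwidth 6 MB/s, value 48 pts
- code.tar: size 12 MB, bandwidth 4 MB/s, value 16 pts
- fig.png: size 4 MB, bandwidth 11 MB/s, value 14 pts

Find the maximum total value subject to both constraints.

70 pts

Feasible sets respecting both limits:
- paper.pdf+demo.mov: size 10, bandwidth 13, value 70
- demo.mov: size 8, bandwidth 6, value 48
- slides.pdf+paper.pdf: size 14, bandwidth 9, value 41
Best: 70 pts.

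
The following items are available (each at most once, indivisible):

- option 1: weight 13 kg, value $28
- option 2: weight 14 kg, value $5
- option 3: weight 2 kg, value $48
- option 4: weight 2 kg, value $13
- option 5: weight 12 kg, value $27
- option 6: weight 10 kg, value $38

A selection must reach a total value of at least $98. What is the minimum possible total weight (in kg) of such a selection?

Subsets with value ≥ 98, sorted by total weight:
- option 3+option 4+option 6: weight 14, value 99
- option 3+option 5+option 6: weight 24, value 113
- option 1+option 3+option 6: weight 25, value 114
- option 3+option 4+option 5+option 6: weight 26, value 126
Minimum weight: 14 kg.

14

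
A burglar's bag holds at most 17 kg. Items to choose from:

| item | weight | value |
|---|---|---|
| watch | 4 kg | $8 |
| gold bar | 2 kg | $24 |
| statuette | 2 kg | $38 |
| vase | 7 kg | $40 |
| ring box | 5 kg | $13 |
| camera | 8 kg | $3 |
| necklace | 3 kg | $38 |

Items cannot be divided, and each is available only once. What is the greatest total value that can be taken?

$140

Check high-value combinations within 17 kg:
- gold bar+statuette+vase+necklace: weight 2+2+7+3=14, value 24+38+40+38=140
- statuette+vase+ring box+necklace: weight 2+7+5+3=17, value 38+40+13+38=129
- watch+statuette+vase+necklace: weight 4+2+7+3=16, value 8+38+40+38=124
- watch+gold bar+statuette+ring box+necklace: weight 4+2+2+5+3=16, value 8+24+38+13+38=121
- statuette+vase+necklace: weight 2+7+3=12, value 38+40+38=116
Best: $140.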